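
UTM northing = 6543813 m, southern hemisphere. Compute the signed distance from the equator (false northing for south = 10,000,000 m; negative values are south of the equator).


For southern: actual = 6543813 - 10000000 = -3456187 m

-3456187 m


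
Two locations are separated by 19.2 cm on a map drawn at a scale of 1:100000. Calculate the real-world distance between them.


ground = 19.2 cm * 100000 / 100 = 19200.0 m = 19.2 km

19.2 km


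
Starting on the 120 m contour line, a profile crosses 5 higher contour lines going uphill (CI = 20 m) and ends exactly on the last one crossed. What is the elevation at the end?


elevation = 120 + 5 * 20 = 220 m

220 m


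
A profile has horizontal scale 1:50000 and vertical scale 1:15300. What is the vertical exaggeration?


VE = horizontal_scale / vertical_scale = 50000 / 15300 ≈ 3.3

3.3x


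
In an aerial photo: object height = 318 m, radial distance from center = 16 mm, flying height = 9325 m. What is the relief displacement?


d = h * r / H = 318 * 16 / 9325 = 0.55 mm

0.55 mm


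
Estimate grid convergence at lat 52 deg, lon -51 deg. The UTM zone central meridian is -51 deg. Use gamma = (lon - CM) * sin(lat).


gamma = (-51 - -51) * sin(52) = 0 * 0.788011 = 0.0 degrees

0.0 degrees


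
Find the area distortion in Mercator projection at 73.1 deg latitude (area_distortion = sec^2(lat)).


area_distortion = 1/cos^2(73.1) = 11.833

11.833


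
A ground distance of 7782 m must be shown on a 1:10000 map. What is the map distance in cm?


map_cm = 7782 * 100 / 10000 = 77.82 cm

77.82 cm


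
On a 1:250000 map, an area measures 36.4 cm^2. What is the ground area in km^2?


ground_area = 36.4 * (250000/100)^2 = 227500000.0 m^2 = 227.5 km^2

227.5 km^2


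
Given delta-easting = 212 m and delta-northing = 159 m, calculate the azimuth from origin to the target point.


az = atan2(212, 159) = 53.1 deg
adjusted to 0-360: 53.1 degrees

53.1 degrees


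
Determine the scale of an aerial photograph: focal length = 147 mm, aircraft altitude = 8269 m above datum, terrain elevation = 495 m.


scale = f / (H - h) = 147 mm / 7774 m = 147 / 7774000 = 1:52884

1:52884


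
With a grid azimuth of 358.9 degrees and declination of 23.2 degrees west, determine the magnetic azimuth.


magnetic azimuth = grid azimuth - declination (east +ve)
mag_az = 358.9 - -23.2 = 22.1 degrees

22.1 degrees


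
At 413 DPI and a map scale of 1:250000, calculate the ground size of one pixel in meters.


pixel_cm = 2.54 / 413 ≈ 0.00615 cm
ground = pixel_cm * 250000 / 100 = 2.54 * 250000 / (413 * 100) = 635000 / 41300 ≈ 15.38 m

15.38 m


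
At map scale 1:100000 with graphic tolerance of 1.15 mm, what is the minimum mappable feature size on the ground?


ground = 1.15 mm * 100000 / 1000 = 115.0 m

115.0 m


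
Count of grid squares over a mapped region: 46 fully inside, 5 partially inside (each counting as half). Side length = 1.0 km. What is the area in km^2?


effective squares = 46 + 5 * 0.5 = 48.5
area = 48.5 * 1.0 = 48.5 km^2

48.5 km^2


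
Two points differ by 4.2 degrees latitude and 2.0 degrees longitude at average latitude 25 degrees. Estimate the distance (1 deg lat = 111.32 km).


dlat_km = 4.2 * 111.32 = 467.544
dlon_km = 2.0 * 111.32 * cos(25) ≈ 201.78
dist = sqrt(467.544^2 + 201.78^2) ≈ 509.2 km

509.2 km


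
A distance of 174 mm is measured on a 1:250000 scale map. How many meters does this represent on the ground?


ground = 174 mm * 250000 / 1000 = 43500.0 m

43500.0 m


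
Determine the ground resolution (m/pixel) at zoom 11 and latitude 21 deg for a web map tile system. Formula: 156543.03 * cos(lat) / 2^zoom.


res = 156543.03 * cos(21) / 2^11 = 156543.03 * 0.93358043 / 2048 = 71.36 m/pixel

71.36 m/pixel


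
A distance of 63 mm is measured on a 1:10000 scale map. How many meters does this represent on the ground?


ground = 63 mm * 10000 / 1000 = 630.0 m

630.0 m


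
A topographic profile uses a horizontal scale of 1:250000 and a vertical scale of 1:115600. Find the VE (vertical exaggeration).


VE = horizontal_scale / vertical_scale = 250000 / 115600 ≈ 2.2

2.2x


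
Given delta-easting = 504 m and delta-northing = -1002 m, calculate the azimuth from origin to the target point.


az = atan2(504, -1002) = 153.3 deg
adjusted to 0-360: 153.3 degrees

153.3 degrees


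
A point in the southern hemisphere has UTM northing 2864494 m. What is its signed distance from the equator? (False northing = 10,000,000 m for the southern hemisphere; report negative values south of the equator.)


For southern: actual = 2864494 - 10000000 = -7135506 m

-7135506 m


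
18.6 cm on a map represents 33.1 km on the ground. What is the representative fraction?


ground = 33.1 km = 3310000 cm; RF denominator = ground / map = 3310000 / 18.6 ≈ 177957; RF = 1:177957

1:177957


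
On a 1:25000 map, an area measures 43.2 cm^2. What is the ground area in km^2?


ground_area = 43.2 * (25000/100)^2 = 2700000.0 m^2 = 2.7 km^2

2.7 km^2


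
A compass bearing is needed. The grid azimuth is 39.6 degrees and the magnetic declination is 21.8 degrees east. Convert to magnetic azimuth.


magnetic azimuth = grid azimuth - declination (east +ve)
mag_az = 39.6 - 21.8 = 17.8 degrees

17.8 degrees


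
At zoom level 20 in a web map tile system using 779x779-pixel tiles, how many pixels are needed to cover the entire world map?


tiles per axis = 2^20 = 1048576
total tiles = 1048576^2 = 1099511627776
pixels per axis = 1048576 * 779 = 816840704
total pixels = 816840704^2 = 667228735711215616

667228735711215616 pixels


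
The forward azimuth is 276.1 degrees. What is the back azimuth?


back azimuth = (276.1 + 180) mod 360 = 96.1 degrees

96.1 degrees


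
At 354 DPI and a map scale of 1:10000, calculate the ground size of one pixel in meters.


pixel_cm = 2.54 / 354 ≈ 0.007175 cm
ground = pixel_cm * 10000 / 100 = 2.54 * 10000 / (354 * 100) = 25400 / 35400 ≈ 0.72 m

0.72 m


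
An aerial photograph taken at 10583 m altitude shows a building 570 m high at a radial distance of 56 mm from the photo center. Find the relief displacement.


d = h * r / H = 570 * 56 / 10583 = 3.02 mm

3.02 mm


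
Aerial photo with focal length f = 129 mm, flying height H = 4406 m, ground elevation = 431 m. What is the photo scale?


scale = f / (H - h) = 129 mm / 3975 m = 129 / 3975000 = 1:30814

1:30814


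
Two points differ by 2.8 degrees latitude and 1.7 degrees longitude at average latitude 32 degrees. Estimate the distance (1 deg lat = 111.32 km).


dlat_km = 2.8 * 111.32 = 311.696
dlon_km = 1.7 * 111.32 * cos(32) ≈ 160.488
dist = sqrt(311.696^2 + 160.488^2) ≈ 350.6 km

350.6 km


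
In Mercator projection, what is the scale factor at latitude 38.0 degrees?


SF = 1 / cos(38.0) = 1 / 0.788011 = 1.269

1.269


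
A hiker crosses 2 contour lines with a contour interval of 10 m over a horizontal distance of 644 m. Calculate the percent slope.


elevation change = 2 * 10 = 20 m
slope = 20 / 644 * 100 = 3.1%

3.1%


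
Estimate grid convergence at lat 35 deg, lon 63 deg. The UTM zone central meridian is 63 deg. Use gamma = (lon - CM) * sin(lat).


gamma = (63 - 63) * sin(35) = 0 * 0.573576 = 0.0 degrees

0.0 degrees


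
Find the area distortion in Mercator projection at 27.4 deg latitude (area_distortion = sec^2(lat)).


area_distortion = 1/cos^2(27.4) = 1.269

1.269


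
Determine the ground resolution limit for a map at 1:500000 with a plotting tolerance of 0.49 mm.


ground = 0.49 mm * 500000 / 1000 = 245.0 m

245.0 m


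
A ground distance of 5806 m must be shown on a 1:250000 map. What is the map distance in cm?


map_cm = 5806 * 100 / 250000 = 2.3224 cm ≈ 2.32 cm

2.32 cm


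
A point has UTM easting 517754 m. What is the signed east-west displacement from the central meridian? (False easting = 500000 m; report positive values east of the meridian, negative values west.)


displacement = 517754 - 500000 = 17754 m

17754 m


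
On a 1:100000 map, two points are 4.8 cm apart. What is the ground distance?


ground = 4.8 cm * 100000 / 100 = 4800.0 m = 4.8 km

4.8 km


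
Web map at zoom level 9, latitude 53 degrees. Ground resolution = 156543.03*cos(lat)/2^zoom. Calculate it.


res = 156543.03 * cos(53) / 2^9 = 156543.03 * 0.60181502 / 512 = 184.0 m/pixel

184.0 m/pixel


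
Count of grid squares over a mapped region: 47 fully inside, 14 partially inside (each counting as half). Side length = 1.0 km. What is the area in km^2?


effective squares = 47 + 14 * 0.5 = 54.0
area = 54.0 * 1.0 = 54.0 km^2

54.0 km^2


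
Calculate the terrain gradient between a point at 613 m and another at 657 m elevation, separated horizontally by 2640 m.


gradient = (657 - 613) / 2640 = 44 / 2640 = 0.0167

0.0167


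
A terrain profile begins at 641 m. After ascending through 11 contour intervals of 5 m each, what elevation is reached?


elevation = 641 + 11 * 5 = 696 m

696 m


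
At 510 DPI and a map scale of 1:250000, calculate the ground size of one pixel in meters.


pixel_cm = 2.54 / 510 ≈ 0.00498 cm
ground = pixel_cm * 250000 / 100 = 2.54 * 250000 / (510 * 100) = 635000 / 51000 ≈ 12.45 m

12.45 m


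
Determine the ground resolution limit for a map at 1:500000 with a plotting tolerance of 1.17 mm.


ground = 1.17 mm * 500000 / 1000 = 585.0 m

585.0 m


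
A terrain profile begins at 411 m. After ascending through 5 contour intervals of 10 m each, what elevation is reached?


elevation = 411 + 5 * 10 = 461 m

461 m


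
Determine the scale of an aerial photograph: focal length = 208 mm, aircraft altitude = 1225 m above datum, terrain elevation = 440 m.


scale = f / (H - h) = 208 mm / 785 m = 208 / 785000 = 1:3774

1:3774


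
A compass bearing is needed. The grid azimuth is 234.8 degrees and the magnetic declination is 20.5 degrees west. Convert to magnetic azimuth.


magnetic azimuth = grid azimuth - declination (east +ve)
mag_az = 234.8 - -20.5 = 255.3 degrees

255.3 degrees


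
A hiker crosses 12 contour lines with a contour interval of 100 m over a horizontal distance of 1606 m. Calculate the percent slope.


elevation change = 12 * 100 = 1200 m
slope = 1200 / 1606 * 100 = 74.7%

74.7%


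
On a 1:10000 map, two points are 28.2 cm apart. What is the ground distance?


ground = 28.2 cm * 10000 / 100 = 2820.0 m = 2.82 km

2.82 km


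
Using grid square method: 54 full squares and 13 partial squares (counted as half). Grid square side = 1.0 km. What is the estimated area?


effective squares = 54 + 13 * 0.5 = 60.5
area = 60.5 * 1.0 = 60.5 km^2

60.5 km^2


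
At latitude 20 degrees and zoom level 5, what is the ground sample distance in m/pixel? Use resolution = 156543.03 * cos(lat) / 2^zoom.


res = 156543.03 * cos(20) / 2^5 = 156543.03 * 0.93969262 / 32 = 4596.95 m/pixel

4596.95 m/pixel


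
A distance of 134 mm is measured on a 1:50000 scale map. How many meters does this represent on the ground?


ground = 134 mm * 50000 / 1000 = 6700.0 m

6700.0 m


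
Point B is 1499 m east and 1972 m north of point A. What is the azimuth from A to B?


az = atan2(1499, 1972) = 37.2 deg
adjusted to 0-360: 37.2 degrees

37.2 degrees


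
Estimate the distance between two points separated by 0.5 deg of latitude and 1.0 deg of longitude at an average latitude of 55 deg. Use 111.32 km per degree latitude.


dlat_km = 0.5 * 111.32 = 55.66
dlon_km = 1.0 * 111.32 * cos(55) ≈ 63.851
dist = sqrt(55.66^2 + 63.851^2) ≈ 84.7 km

84.7 km


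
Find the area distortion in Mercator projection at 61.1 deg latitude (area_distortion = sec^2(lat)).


area_distortion = 1/cos^2(61.1) = 4.282

4.282


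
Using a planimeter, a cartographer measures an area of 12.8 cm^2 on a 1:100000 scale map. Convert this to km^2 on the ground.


ground_area = 12.8 * (100000/100)^2 = 12800000.0 m^2 = 12.8 km^2

12.8 km^2


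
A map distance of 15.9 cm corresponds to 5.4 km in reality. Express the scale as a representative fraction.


ground = 5.4 km = 540000 cm; RF denominator = ground / map = 540000 / 15.9 ≈ 33962; RF = 1:33962

1:33962


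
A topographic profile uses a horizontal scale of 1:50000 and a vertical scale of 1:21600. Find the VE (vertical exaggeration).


VE = horizontal_scale / vertical_scale = 50000 / 21600 ≈ 2.3

2.3x


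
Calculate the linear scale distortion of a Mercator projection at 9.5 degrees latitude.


SF = 1 / cos(9.5) = 1 / 0.986286 = 1.014

1.014


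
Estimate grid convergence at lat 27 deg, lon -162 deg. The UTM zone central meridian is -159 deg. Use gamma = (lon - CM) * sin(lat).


gamma = (-162 - -159) * sin(27) = -3 * 0.45399 = -1.362 degrees

-1.362 degrees


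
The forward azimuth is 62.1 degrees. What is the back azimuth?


back azimuth = (62.1 + 180) mod 360 = 242.1 degrees

242.1 degrees


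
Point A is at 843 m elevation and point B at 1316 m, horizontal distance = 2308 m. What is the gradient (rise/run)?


gradient = (1316 - 843) / 2308 = 473 / 2308 = 0.2049

0.2049


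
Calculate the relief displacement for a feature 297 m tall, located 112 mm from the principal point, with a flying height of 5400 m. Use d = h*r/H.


d = h * r / H = 297 * 112 / 5400 = 6.16 mm

6.16 mm


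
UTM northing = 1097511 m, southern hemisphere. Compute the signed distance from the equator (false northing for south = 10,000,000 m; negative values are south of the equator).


For southern: actual = 1097511 - 10000000 = -8902489 m

-8902489 m


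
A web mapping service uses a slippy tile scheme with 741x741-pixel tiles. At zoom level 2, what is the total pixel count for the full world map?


tiles per axis = 2^2 = 4
total tiles = 4^2 = 16
pixels per axis = 4 * 741 = 2964
total pixels = 2964^2 = 8785296

8785296 pixels


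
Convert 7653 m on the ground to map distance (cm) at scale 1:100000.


map_cm = 7653 * 100 / 100000 = 7.653 cm ≈ 7.65 cm

7.65 cm


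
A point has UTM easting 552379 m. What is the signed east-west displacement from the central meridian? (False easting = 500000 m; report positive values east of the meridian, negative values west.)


displacement = 552379 - 500000 = 52379 m

52379 m


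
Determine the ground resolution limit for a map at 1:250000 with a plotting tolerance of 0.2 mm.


ground = 0.2 mm * 250000 / 1000 = 50.0 m

50.0 m


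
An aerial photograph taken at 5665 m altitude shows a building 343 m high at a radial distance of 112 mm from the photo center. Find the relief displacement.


d = h * r / H = 343 * 112 / 5665 = 6.78 mm

6.78 mm


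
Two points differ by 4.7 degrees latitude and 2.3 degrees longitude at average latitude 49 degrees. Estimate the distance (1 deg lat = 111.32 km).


dlat_km = 4.7 * 111.32 = 523.204
dlon_km = 2.3 * 111.32 * cos(49) ≈ 167.975
dist = sqrt(523.204^2 + 167.975^2) ≈ 549.5 km

549.5 km


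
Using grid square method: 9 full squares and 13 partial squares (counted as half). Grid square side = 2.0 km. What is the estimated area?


effective squares = 9 + 13 * 0.5 = 15.5
area = 15.5 * 4.0 = 62.0 km^2

62.0 km^2


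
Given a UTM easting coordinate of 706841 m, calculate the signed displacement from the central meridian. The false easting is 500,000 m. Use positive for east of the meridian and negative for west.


displacement = 706841 - 500000 = 206841 m

206841 m


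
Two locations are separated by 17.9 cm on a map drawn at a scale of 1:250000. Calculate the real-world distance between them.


ground = 17.9 cm * 250000 / 100 = 44750.0 m = 44.75 km

44.75 km


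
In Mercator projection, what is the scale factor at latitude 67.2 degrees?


SF = 1 / cos(67.2) = 1 / 0.387516 = 2.581

2.581


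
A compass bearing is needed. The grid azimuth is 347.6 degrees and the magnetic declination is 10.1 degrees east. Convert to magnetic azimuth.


magnetic azimuth = grid azimuth - declination (east +ve)
mag_az = 347.6 - 10.1 = 337.5 degrees

337.5 degrees


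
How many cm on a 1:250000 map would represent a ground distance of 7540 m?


map_cm = 7540 * 100 / 250000 = 3.016 cm ≈ 3.02 cm

3.02 cm


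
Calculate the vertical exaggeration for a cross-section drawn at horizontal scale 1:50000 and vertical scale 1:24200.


VE = horizontal_scale / vertical_scale = 50000 / 24200 ≈ 2.1

2.1x


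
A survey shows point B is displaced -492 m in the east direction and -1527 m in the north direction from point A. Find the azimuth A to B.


az = atan2(-492, -1527) = -162.1 deg
adjusted to 0-360: 197.9 degrees

197.9 degrees


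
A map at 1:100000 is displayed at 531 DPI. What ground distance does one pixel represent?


pixel_cm = 2.54 / 531 ≈ 0.004783 cm
ground = pixel_cm * 100000 / 100 = 2.54 * 100000 / (531 * 100) = 254000 / 53100 ≈ 4.78 m

4.78 m


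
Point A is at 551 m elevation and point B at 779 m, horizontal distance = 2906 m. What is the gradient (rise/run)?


gradient = (779 - 551) / 2906 = 228 / 2906 = 0.0785

0.0785


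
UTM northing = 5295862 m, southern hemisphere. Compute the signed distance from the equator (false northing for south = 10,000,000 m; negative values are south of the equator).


For southern: actual = 5295862 - 10000000 = -4704138 m

-4704138 m


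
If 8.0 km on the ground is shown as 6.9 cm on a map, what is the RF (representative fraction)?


ground = 8.0 km = 800000 cm; RF denominator = ground / map = 800000 / 6.9 ≈ 115942; RF = 1:115942

1:115942


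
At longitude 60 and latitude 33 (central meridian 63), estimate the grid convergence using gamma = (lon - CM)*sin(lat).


gamma = (60 - 63) * sin(33) = -3 * 0.544639 = -1.634 degrees

-1.634 degrees


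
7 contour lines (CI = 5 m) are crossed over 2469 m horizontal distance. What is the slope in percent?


elevation change = 7 * 5 = 35 m
slope = 35 / 2469 * 100 = 1.4%

1.4%


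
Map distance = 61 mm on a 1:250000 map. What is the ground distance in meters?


ground = 61 mm * 250000 / 1000 = 15250.0 m

15250.0 m


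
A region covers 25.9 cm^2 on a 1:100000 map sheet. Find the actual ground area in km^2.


ground_area = 25.9 * (100000/100)^2 = 25900000.0 m^2 = 25.9 km^2

25.9 km^2


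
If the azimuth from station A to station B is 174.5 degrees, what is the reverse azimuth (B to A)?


back azimuth = (174.5 + 180) mod 360 = 354.5 degrees

354.5 degrees


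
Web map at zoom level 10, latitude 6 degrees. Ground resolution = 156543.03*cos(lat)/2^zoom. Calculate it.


res = 156543.03 * cos(6) / 2^10 = 156543.03 * 0.9945219 / 1024 = 152.04 m/pixel

152.04 m/pixel


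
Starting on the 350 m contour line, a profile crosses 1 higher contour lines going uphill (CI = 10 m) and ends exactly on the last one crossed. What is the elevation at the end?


elevation = 350 + 1 * 10 = 360 m

360 m


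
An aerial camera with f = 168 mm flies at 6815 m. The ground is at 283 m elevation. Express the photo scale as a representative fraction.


scale = f / (H - h) = 168 mm / 6532 m = 168 / 6532000 = 1:38881

1:38881


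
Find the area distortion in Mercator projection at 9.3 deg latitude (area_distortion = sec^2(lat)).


area_distortion = 1/cos^2(9.3) = 1.027

1.027


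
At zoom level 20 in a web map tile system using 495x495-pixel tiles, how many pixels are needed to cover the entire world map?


tiles per axis = 2^20 = 1048576
total tiles = 1048576^2 = 1099511627776
pixels per axis = 1048576 * 495 = 519045120
total pixels = 519045120^2 = 269407836595814400

269407836595814400 pixels


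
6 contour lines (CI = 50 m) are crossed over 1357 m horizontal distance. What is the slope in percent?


elevation change = 6 * 50 = 300 m
slope = 300 / 1357 * 100 = 22.1%

22.1%


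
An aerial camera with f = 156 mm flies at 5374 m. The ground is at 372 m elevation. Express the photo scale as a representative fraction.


scale = f / (H - h) = 156 mm / 5002 m = 156 / 5002000 = 1:32064

1:32064


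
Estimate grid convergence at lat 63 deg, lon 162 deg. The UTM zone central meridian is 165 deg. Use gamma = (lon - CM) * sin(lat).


gamma = (162 - 165) * sin(63) = -3 * 0.891007 = -2.673 degrees

-2.673 degrees


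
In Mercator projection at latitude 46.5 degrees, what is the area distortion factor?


area_distortion = 1/cos^2(46.5) = 2.11

2.11


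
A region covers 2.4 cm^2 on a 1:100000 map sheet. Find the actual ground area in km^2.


ground_area = 2.4 * (100000/100)^2 = 2400000.0 m^2 = 2.4 km^2

2.4 km^2


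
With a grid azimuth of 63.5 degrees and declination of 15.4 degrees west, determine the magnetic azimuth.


magnetic azimuth = grid azimuth - declination (east +ve)
mag_az = 63.5 - -15.4 = 78.9 degrees

78.9 degrees


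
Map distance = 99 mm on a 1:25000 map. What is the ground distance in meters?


ground = 99 mm * 25000 / 1000 = 2475.0 m

2475.0 m


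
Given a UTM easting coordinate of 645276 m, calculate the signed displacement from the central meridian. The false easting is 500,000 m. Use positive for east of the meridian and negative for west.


displacement = 645276 - 500000 = 145276 m

145276 m


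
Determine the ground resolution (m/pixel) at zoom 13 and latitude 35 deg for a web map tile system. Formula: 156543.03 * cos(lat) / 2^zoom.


res = 156543.03 * cos(35) / 2^13 = 156543.03 * 0.81915204 / 8192 = 15.65 m/pixel

15.65 m/pixel


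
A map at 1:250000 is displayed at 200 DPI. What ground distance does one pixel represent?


pixel_cm = 2.54 / 200 = 0.0127 cm
ground = pixel_cm * 250000 / 100 = 2.54 * 250000 / (200 * 100) = 635000 / 20000 = 31.75 m

31.75 m


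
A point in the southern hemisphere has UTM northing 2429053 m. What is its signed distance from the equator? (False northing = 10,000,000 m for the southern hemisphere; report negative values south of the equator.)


For southern: actual = 2429053 - 10000000 = -7570947 m

-7570947 m


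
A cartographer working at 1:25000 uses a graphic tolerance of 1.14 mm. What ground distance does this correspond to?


ground = 1.14 mm * 25000 / 1000 = 28.5 m

28.5 m


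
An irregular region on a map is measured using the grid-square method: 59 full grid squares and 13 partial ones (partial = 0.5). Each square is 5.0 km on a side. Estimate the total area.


effective squares = 59 + 13 * 0.5 = 65.5
area = 65.5 * 25.0 = 1637.5 km^2

1637.5 km^2


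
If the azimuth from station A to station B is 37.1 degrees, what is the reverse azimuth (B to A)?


back azimuth = (37.1 + 180) mod 360 = 217.1 degrees

217.1 degrees


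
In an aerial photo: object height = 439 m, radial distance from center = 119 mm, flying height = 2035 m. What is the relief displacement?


d = h * r / H = 439 * 119 / 2035 = 25.67 mm

25.67 mm


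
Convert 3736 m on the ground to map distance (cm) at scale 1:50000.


map_cm = 3736 * 100 / 50000 = 7.472 cm ≈ 7.47 cm

7.47 cm


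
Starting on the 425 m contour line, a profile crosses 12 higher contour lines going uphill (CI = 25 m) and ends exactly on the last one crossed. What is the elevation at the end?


elevation = 425 + 12 * 25 = 725 m

725 m


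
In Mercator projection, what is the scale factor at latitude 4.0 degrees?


SF = 1 / cos(4.0) = 1 / 0.997564 = 1.002

1.002


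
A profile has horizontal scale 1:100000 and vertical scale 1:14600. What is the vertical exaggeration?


VE = horizontal_scale / vertical_scale = 100000 / 14600 ≈ 6.8

6.8x


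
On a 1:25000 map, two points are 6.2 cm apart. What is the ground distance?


ground = 6.2 cm * 25000 / 100 = 1550.0 m = 1.55 km

1.55 km


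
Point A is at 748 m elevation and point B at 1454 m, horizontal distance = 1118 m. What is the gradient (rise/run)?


gradient = (1454 - 748) / 1118 = 706 / 1118 = 0.6315

0.6315


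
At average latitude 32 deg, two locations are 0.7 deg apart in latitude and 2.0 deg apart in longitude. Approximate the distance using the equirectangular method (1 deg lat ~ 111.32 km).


dlat_km = 0.7 * 111.32 = 77.924
dlon_km = 2.0 * 111.32 * cos(32) ≈ 188.809
dist = sqrt(77.924^2 + 188.809^2) ≈ 204.3 km

204.3 km


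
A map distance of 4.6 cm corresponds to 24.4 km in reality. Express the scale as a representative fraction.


ground = 24.4 km = 2440000 cm; RF denominator = ground / map = 2440000 / 4.6 ≈ 530435; RF = 1:530435

1:530435


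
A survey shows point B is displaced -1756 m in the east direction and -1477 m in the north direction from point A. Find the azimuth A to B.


az = atan2(-1756, -1477) = -130.1 deg
adjusted to 0-360: 229.9 degrees

229.9 degrees


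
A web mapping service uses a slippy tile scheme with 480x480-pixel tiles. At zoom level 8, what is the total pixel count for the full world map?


tiles per axis = 2^8 = 256
total tiles = 256^2 = 65536
pixels per axis = 256 * 480 = 122880
total pixels = 122880^2 = 15099494400

15099494400 pixels


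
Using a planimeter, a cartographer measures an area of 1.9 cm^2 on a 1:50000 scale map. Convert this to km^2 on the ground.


ground_area = 1.9 * (50000/100)^2 = 475000.0 m^2 = 0.475 km^2

0.475 km^2


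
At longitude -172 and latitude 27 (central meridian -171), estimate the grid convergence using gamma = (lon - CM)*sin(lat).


gamma = (-172 - -171) * sin(27) = -1 * 0.45399 = -0.454 degrees

-0.454 degrees


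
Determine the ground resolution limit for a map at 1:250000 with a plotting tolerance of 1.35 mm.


ground = 1.35 mm * 250000 / 1000 = 337.5 m

337.5 m


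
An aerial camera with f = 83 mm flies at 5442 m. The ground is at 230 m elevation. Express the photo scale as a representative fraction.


scale = f / (H - h) = 83 mm / 5212 m = 83 / 5212000 = 1:62795

1:62795


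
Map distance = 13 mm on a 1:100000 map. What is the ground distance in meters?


ground = 13 mm * 100000 / 1000 = 1300.0 m

1300.0 m


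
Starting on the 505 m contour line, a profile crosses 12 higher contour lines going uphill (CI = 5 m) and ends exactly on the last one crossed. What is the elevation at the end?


elevation = 505 + 12 * 5 = 565 m

565 m


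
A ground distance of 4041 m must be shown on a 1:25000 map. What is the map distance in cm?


map_cm = 4041 * 100 / 25000 = 16.164 cm ≈ 16.16 cm

16.16 cm


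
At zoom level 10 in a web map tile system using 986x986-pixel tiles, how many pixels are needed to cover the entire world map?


tiles per axis = 2^10 = 1024
total tiles = 1024^2 = 1048576
pixels per axis = 1024 * 986 = 1009664
total pixels = 1009664^2 = 1019421392896

1019421392896 pixels


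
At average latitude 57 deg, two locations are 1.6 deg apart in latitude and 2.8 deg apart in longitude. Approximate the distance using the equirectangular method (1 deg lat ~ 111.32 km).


dlat_km = 1.6 * 111.32 = 178.112
dlon_km = 2.8 * 111.32 * cos(57) ≈ 169.762
dist = sqrt(178.112^2 + 169.762^2) ≈ 246.1 km

246.1 km


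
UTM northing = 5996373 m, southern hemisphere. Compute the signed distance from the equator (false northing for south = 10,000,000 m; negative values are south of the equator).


For southern: actual = 5996373 - 10000000 = -4003627 m

-4003627 m


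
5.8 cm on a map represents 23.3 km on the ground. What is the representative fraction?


ground = 23.3 km = 2330000 cm; RF denominator = ground / map = 2330000 / 5.8 ≈ 401724; RF = 1:401724

1:401724


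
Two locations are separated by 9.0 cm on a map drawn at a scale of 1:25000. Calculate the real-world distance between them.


ground = 9.0 cm * 25000 / 100 = 2250.0 m = 2.25 km

2.25 km


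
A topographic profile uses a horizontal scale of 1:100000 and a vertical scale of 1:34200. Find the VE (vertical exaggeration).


VE = horizontal_scale / vertical_scale = 100000 / 34200 ≈ 2.9

2.9x


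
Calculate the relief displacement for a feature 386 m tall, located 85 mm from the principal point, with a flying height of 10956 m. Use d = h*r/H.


d = h * r / H = 386 * 85 / 10956 = 2.99 mm

2.99 mm


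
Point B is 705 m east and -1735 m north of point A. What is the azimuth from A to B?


az = atan2(705, -1735) = 157.9 deg
adjusted to 0-360: 157.9 degrees

157.9 degrees


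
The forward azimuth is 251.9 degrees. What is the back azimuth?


back azimuth = (251.9 + 180) mod 360 = 71.9 degrees

71.9 degrees


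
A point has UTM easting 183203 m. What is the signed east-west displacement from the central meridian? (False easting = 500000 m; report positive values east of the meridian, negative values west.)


displacement = 183203 - 500000 = -316797 m

-316797 m


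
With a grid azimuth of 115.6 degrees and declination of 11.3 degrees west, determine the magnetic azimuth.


magnetic azimuth = grid azimuth - declination (east +ve)
mag_az = 115.6 - -11.3 = 126.9 degrees

126.9 degrees


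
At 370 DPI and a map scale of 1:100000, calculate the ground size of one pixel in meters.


pixel_cm = 2.54 / 370 ≈ 0.006865 cm
ground = pixel_cm * 100000 / 100 = 2.54 * 100000 / (370 * 100) = 254000 / 37000 ≈ 6.86 m

6.86 m


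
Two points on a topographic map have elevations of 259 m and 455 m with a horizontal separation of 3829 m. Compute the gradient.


gradient = (455 - 259) / 3829 = 196 / 3829 = 0.0512

0.0512


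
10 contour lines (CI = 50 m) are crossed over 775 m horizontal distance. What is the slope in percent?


elevation change = 10 * 50 = 500 m
slope = 500 / 775 * 100 = 64.5%

64.5%


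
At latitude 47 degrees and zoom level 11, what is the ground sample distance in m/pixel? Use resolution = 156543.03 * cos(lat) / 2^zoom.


res = 156543.03 * cos(47) / 2^11 = 156543.03 * 0.68199836 / 2048 = 52.13 m/pixel

52.13 m/pixel


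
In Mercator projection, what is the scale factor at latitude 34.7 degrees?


SF = 1 / cos(34.7) = 1 / 0.822144 = 1.216

1.216


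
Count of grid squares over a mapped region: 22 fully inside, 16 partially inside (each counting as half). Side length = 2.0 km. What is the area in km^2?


effective squares = 22 + 16 * 0.5 = 30.0
area = 30.0 * 4.0 = 120.0 km^2

120.0 km^2


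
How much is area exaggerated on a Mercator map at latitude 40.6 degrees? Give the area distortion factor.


area_distortion = 1/cos^2(40.6) = 1.735

1.735


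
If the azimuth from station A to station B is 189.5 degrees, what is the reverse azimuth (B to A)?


back azimuth = (189.5 + 180) mod 360 = 9.5 degrees

9.5 degrees


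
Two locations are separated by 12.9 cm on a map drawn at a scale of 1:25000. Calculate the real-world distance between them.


ground = 12.9 cm * 25000 / 100 = 3225.0 m = 3.225 km

3.225 km


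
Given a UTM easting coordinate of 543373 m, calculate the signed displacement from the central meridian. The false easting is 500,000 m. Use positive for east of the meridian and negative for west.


displacement = 543373 - 500000 = 43373 m

43373 m


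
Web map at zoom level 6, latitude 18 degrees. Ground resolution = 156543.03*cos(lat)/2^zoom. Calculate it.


res = 156543.03 * cos(18) / 2^6 = 156543.03 * 0.95105652 / 64 = 2326.27 m/pixel

2326.27 m/pixel


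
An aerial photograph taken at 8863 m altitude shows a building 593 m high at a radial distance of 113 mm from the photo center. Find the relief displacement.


d = h * r / H = 593 * 113 / 8863 = 7.56 mm

7.56 mm


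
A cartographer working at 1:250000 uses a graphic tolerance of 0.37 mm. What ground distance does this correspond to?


ground = 0.37 mm * 250000 / 1000 = 92.5 m

92.5 m


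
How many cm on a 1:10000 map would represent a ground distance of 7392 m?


map_cm = 7392 * 100 / 10000 = 73.92 cm

73.92 cm


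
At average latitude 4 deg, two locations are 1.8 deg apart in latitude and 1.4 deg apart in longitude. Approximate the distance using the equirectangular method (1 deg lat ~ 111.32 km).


dlat_km = 1.8 * 111.32 = 200.376
dlon_km = 1.4 * 111.32 * cos(4) ≈ 155.468
dist = sqrt(200.376^2 + 155.468^2) ≈ 253.6 km

253.6 km


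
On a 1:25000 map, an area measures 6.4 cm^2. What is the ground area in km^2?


ground_area = 6.4 * (25000/100)^2 = 400000.0 m^2 = 0.4 km^2

0.4 km^2


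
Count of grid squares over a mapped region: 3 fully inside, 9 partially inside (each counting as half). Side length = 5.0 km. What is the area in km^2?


effective squares = 3 + 9 * 0.5 = 7.5
area = 7.5 * 25.0 = 187.5 km^2

187.5 km^2


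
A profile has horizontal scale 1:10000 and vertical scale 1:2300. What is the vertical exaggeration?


VE = horizontal_scale / vertical_scale = 10000 / 2300 ≈ 4.3

4.3x


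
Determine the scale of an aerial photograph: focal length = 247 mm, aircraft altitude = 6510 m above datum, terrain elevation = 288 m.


scale = f / (H - h) = 247 mm / 6222 m = 247 / 6222000 = 1:25190

1:25190


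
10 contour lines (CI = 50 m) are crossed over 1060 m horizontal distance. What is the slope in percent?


elevation change = 10 * 50 = 500 m
slope = 500 / 1060 * 100 = 47.2%

47.2%


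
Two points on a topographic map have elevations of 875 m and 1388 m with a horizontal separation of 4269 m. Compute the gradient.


gradient = (1388 - 875) / 4269 = 513 / 4269 = 0.1202

0.1202


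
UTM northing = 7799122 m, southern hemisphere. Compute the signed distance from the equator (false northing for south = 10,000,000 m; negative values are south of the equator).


For southern: actual = 7799122 - 10000000 = -2200878 m

-2200878 m


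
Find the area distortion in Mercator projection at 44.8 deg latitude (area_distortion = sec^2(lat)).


area_distortion = 1/cos^2(44.8) = 1.986

1.986


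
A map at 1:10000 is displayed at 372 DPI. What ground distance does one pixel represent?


pixel_cm = 2.54 / 372 ≈ 0.006828 cm
ground = pixel_cm * 10000 / 100 = 2.54 * 10000 / (372 * 100) = 25400 / 37200 ≈ 0.68 m

0.68 m


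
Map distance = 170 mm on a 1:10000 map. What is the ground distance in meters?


ground = 170 mm * 10000 / 1000 = 1700.0 m

1700.0 m


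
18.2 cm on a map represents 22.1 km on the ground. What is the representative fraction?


ground = 22.1 km = 2210000 cm; RF denominator = ground / map = 2210000 / 18.2 ≈ 121429; RF = 1:121429

1:121429


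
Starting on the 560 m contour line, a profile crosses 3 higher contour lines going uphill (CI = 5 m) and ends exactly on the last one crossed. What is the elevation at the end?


elevation = 560 + 3 * 5 = 575 m

575 m


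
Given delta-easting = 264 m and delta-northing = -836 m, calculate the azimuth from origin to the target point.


az = atan2(264, -836) = 162.5 deg
adjusted to 0-360: 162.5 degrees

162.5 degrees


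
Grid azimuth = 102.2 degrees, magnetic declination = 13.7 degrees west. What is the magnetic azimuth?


magnetic azimuth = grid azimuth - declination (east +ve)
mag_az = 102.2 - -13.7 = 115.9 degrees

115.9 degrees


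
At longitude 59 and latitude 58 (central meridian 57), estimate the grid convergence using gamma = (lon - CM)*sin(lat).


gamma = (59 - 57) * sin(58) = 2 * 0.848048 = 1.696 degrees

1.696 degrees


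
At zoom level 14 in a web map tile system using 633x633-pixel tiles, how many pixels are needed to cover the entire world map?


tiles per axis = 2^14 = 16384
total tiles = 16384^2 = 268435456
pixels per axis = 16384 * 633 = 10371072
total pixels = 10371072^2 = 107559134429184

107559134429184 pixels


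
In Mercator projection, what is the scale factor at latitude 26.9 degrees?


SF = 1 / cos(26.9) = 1 / 0.891798 = 1.121

1.121


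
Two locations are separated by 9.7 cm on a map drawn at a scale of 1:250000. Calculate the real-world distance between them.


ground = 9.7 cm * 250000 / 100 = 24250.0 m = 24.25 km

24.25 km


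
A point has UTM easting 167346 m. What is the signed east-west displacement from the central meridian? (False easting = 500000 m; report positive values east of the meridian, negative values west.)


displacement = 167346 - 500000 = -332654 m

-332654 m


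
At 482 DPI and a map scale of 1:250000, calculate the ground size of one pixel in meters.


pixel_cm = 2.54 / 482 ≈ 0.00527 cm
ground = pixel_cm * 250000 / 100 = 2.54 * 250000 / (482 * 100) = 635000 / 48200 ≈ 13.17 m

13.17 m


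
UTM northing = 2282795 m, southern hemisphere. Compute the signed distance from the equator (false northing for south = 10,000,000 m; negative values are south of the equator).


For southern: actual = 2282795 - 10000000 = -7717205 m

-7717205 m


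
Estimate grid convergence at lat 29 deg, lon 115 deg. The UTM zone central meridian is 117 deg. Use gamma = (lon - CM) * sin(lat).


gamma = (115 - 117) * sin(29) = -2 * 0.48481 = -0.97 degrees

-0.97 degrees


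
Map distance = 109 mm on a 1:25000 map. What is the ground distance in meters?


ground = 109 mm * 25000 / 1000 = 2725.0 m

2725.0 m


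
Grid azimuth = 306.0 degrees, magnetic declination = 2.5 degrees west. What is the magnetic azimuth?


magnetic azimuth = grid azimuth - declination (east +ve)
mag_az = 306.0 - -2.5 = 308.5 degrees

308.5 degrees


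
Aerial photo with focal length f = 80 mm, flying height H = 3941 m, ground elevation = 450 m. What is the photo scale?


scale = f / (H - h) = 80 mm / 3491 m = 80 / 3491000 = 1:43638

1:43638


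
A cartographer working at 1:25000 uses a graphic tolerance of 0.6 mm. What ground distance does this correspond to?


ground = 0.6 mm * 25000 / 1000 = 15.0 m

15.0 m


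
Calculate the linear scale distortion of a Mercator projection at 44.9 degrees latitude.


SF = 1 / cos(44.9) = 1 / 0.70834 = 1.412

1.412


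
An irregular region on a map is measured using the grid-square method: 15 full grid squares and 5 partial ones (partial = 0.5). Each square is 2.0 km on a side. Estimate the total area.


effective squares = 15 + 5 * 0.5 = 17.5
area = 17.5 * 4.0 = 70.0 km^2

70.0 km^2


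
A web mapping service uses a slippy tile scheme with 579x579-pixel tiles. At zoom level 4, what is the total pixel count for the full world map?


tiles per axis = 2^4 = 16
total tiles = 16^2 = 256
pixels per axis = 16 * 579 = 9264
total pixels = 9264^2 = 85821696

85821696 pixels


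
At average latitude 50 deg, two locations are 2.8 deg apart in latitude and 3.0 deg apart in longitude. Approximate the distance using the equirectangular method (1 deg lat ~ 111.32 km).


dlat_km = 2.8 * 111.32 = 311.696
dlon_km = 3.0 * 111.32 * cos(50) ≈ 214.665
dist = sqrt(311.696^2 + 214.665^2) ≈ 378.5 km

378.5 km


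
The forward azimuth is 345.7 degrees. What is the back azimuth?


back azimuth = (345.7 + 180) mod 360 = 165.7 degrees

165.7 degrees


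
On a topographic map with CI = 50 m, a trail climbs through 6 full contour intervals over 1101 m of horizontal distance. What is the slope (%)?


elevation change = 6 * 50 = 300 m
slope = 300 / 1101 * 100 = 27.2%

27.2%


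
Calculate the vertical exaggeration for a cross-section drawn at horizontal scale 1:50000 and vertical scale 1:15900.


VE = horizontal_scale / vertical_scale = 50000 / 15900 ≈ 3.1

3.1x


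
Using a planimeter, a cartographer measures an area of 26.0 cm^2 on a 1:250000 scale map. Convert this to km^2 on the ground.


ground_area = 26.0 * (250000/100)^2 = 162500000.0 m^2 = 162.5 km^2

162.5 km^2


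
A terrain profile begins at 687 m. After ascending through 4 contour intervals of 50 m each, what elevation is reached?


elevation = 687 + 4 * 50 = 887 m

887 m


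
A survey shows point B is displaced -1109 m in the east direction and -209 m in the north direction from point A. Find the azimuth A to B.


az = atan2(-1109, -209) = -100.7 deg
adjusted to 0-360: 259.3 degrees

259.3 degrees
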